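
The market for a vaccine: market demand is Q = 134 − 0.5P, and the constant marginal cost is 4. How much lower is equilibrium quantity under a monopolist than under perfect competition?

Equilibrium quantity falls by 66

Inverting demand: P = 268 − 2Q.
Competitive firms price at marginal cost: P = 4, giving Q = 132.
A monopolist chooses Q where MR = MC. MR = 268 − 4Q; setting this equal to 4 gives Q = 66 and P = 136.
Change in equilibrium quantity: 66 − 132 = −66.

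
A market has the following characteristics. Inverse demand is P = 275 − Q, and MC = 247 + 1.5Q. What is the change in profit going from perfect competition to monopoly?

Profit rises by 17.92

Under competition P = MC: 275 − Q = 247 + 1.5Q ⇒ Q = 11.2, P = 263.8.
Profit = 263.8·11.2 − (247·11.2 + ½·1.5·11.2²) = 94.08.
The monopolist equates marginal revenue to marginal cost: 275 − 2Q = 247 + 1.5Q, so Q = 8. From demand, P = 267.
Profit = 267·8 − (247·8 + ½·1.5·8²) = 112.
Change in profit: 112 − 94.08 = 17.92.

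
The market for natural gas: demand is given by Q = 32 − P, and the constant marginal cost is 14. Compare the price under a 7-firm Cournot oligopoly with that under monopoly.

Inverting demand: P = 32 − Q.
With 7 symmetric Cournot firms, each firm's FOC gives 32 − 8q = 14, so q = 2.25, Q = 7·2.25 = 15.75, and P = 16.25.
Monopoly sets MR = MC: 32 − 2Q = 14 ⇒ Q = 9, P = 32 − 9 = 23.

Cournot: P = 16.25; Monopoly: P = 23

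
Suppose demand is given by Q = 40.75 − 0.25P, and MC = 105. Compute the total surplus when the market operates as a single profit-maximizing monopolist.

TS = 315.375

Inverting demand: P = 163 − 4Q.
A monopolist chooses Q where MR = MC. MR = 163 − 8Q; setting this equal to 105 gives Q = 7.25 and P = 134.
CS = ½·(163 − 134)·7.25 = 105.125; PS = (134 − 105)·7.25 = 210.25; TS = 315.375.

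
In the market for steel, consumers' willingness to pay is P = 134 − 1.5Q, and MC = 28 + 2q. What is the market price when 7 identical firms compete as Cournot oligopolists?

With 7 symmetric Cournot firms, each firm's FOC gives 134 − 12q = 28 + 2q, so q = 53/7, Q = 7·53/7 = 53, and P = 54.5.

P = 54.5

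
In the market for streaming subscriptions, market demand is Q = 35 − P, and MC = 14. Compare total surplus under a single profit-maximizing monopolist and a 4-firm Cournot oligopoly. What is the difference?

Total surplus rises by 46.305

Inverting demand: P = 35 − Q.
Monopoly sets MR = MC: 35 − 2Q = 14 ⇒ Q = 10.5, P = 35 − 10.5 = 24.5.
CS = ½·(35 − 24.5)·10.5 = 55.125; PS = (24.5 − 14)·10.5 = 110.25; TS = 165.375.
With 4 symmetric Cournot firms, each firm's FOC gives 35 − 5q = 14, so q = 4.2, Q = 4·4.2 = 16.8, and P = 18.2.
CS = ½·(35 − 18.2)·16.8 = 141.12; PS = (18.2 − 14)·16.8 = 70.56; TS = 211.68.
Change in total surplus: 211.68 − 165.375 = 46.305.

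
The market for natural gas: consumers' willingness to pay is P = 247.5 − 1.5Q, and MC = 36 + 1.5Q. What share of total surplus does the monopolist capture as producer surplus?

PS/TS = 0.75

The monopolist equates marginal revenue to marginal cost: 247.5 − 3Q = 36 + 1.5Q, so Q = 47. From demand, P = 177.
CS = ½·(247.5 − 177)·47 = 1656.75.
PS = P·Q − VC(Q) = 177·47 − (36·47 + ½·1.5·47²) = 4970.25.
Share captured = PS/TS = 4970.25/6627 = 0.75.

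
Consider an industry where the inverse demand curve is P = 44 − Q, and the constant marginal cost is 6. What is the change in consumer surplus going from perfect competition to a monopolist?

Competitive firms price at marginal cost: P = 6, giving Q = 38.
CS = ½·(44 − 6)·38 = 722.
A monopolist chooses Q where MR = MC. MR = 44 − 2Q; setting this equal to 6 gives Q = 19 and P = 25.
CS = ½·(44 − 25)·19 = 180.5.
Change in consumer surplus: 180.5 − 722 = −541.5.

CS falls by 541.5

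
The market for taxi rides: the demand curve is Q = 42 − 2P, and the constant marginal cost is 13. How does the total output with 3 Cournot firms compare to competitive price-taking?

Cournot: Q = 12; Competition: Q = 16

Inverting demand: P = 21 − 0.5Q.
Cournot with 3 identical firms: the symmetric best-response condition is 21 − 2q = 13. Each firm produces q = 4, total output Q = 12, price P = 15.
Competitive firms price at marginal cost: P = 13, giving Q = 16.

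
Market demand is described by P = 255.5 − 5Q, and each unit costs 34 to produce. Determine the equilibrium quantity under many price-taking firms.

Q = 44.3

Competitive firms price at marginal cost: P = 34, giving Q = 44.3.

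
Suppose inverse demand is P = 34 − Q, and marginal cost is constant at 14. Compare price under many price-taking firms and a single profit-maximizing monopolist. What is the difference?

Under competition P = MC = 14, so Q = (34 − 14)/1 = 20.
The monopolist equates marginal revenue to marginal cost: 34 − 2Q = 14, so Q = 10. From demand, P = 24.
Change in price: 24 − 14 = 10.

P rises by 10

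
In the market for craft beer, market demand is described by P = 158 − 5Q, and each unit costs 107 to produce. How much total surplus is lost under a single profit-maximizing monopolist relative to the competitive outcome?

DWL = 65.025

Perfect competition: P = MC = 107, so 158 − 5Q = 107 and Q = 10.2.
The monopolist equates marginal revenue to marginal cost: 158 − 10Q = 107, so Q = 5.1. From demand, P = 132.5.
DWL is the triangle between Q = 5.1 and Q = 10.2: ½·(10.2 − 5.1)·(132.5 − 107) = 65.025.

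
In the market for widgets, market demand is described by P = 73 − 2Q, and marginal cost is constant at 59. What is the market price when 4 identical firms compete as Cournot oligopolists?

In a 4-firm Cournot equilibrium, symmetry and the first-order condition give q = (73 − 59)/(10) = 1.4. So Q = 5.6 and P = 61.8.

P = 61.8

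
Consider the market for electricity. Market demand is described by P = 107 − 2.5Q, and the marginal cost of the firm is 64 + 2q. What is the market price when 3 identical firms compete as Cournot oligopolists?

P = 80.125

In a 3-firm Cournot equilibrium, symmetry and the first-order condition give q = (107 − 64)/(12) = 43/12. So Q = 10.75 and P = 80.125.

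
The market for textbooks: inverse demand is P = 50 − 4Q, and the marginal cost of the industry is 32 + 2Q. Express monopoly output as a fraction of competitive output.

The monopolist equates marginal revenue to marginal cost: 50 − 8Q = 32 + 2Q, so Q = 1.8. From demand, P = 42.8.
Competitive equilibrium sets price equal to marginal cost: 50 − 4Q = 32 + 2Q, so Q = 3 and P = 38.
Ratio Q_m/Q_c = 1.8/3 = 0.6.

Q_m/Q_c = 0.6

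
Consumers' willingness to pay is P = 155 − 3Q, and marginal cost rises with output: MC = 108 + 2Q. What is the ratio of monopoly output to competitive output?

Q_m/Q_c = 0.625

Monopoly sets MR = MC: 155 − 6Q = 108 + 2Q ⇒ Q = 5.875, P = 155 − 3·5.875 = 137.375.
Competitive equilibrium sets price equal to marginal cost: 155 − 3Q = 108 + 2Q, so Q = 9.4 and P = 126.8.
Ratio Q_m/Q_c = 5.875/9.4 = 0.625.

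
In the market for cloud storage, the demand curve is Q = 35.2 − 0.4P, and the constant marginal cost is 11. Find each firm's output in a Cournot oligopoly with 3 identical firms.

Inverting demand: P = 88 − 2.5Q.
Cournot with 3 identical firms: the symmetric best-response condition is 88 − 10q = 11. Each firm produces q = 7.7, total output Q = 23.1, price P = 30.25.

q_i = 7.7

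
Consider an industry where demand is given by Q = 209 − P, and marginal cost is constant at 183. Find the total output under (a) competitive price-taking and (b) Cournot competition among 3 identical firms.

Competition: Q = 26; Cournot: Q = 19.5

Inverting demand: P = 209 − Q.
Under competition P = MC = 183, so Q = (209 − 183)/1 = 26.
In a 3-firm Cournot equilibrium, symmetry and the first-order condition give q = (209 − 183)/(4) = 6.5. So Q = 19.5 and P = 189.5.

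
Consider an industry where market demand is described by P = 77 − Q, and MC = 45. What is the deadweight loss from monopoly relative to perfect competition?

Under competition P = MC = 45, so Q = (77 − 45)/1 = 32.
A monopolist chooses Q where MR = MC. MR = 77 − 2Q; setting this equal to 45 gives Q = 16 and P = 61.
DWL is the triangle between Q = 16 and Q = 32: ½·(32 − 16)·(61 − 45) = 128.

DWL = 128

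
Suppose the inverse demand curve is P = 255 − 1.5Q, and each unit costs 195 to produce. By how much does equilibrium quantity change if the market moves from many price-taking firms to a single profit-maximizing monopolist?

Equilibrium quantity falls by 20

Competitive firms price at marginal cost: P = 195, giving Q = 40.
Monopoly sets MR = MC: 255 − 3Q = 195 ⇒ Q = 20, P = 255 − 1.5·20 = 225.
Change in equilibrium quantity: 20 − 40 = −20.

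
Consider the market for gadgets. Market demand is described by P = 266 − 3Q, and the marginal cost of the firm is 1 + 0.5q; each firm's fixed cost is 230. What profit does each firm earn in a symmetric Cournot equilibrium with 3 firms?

In a 3-firm Cournot equilibrium, symmetry and the first-order condition give q = (266 − 1)/(12.5) = 21.2. So Q = 63.6 and P = 75.2.
Each firm's profit = 75.2·21.2 − (1·21.2 + ½·0.5·21.2²) − 230 = 1230.68.

π_i = 1230.68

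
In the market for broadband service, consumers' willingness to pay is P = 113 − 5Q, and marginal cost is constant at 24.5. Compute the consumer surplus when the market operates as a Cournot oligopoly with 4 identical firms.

In a 4-firm Cournot equilibrium, symmetry and the first-order condition give q = (113 − 24.5)/(25) = 3.54. So Q = 14.16 and P = 42.2.
CS = ½·(113 − 42.2)·14.16 = 501.264.

CS = 501.264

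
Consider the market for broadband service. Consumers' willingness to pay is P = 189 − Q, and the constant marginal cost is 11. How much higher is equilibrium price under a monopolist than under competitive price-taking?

Under competition P = MC = 11, so Q = (189 − 11)/1 = 178.
Monopoly sets MR = MC: 189 − 2Q = 11 ⇒ Q = 89, P = 189 − 89 = 100.
Change in equilibrium price: 100 − 11 = 89.

P rises by 89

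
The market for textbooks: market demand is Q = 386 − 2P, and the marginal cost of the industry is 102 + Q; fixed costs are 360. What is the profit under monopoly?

Profit = 1710.25

Inverting demand: P = 193 − 0.5Q.
The monopolist equates marginal revenue to marginal cost: 193 − Q = 102 + Q, so Q = 45.5. From demand, P = 170.25.
Profit = 170.25·45.5 − (102·45.5 + ½·1·45.5²) − 360 = 1710.25.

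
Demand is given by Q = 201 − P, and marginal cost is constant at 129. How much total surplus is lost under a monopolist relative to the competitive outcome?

DWL = 648

Inverting demand: P = 201 − Q.
Competitive firms price at marginal cost: P = 129, giving Q = 72.
The monopolist equates marginal revenue to marginal cost: 201 − 2Q = 129, so Q = 36. From demand, P = 165.
DWL is the triangle between Q = 36 and Q = 72: ½·(72 − 36)·(165 − 129) = 648.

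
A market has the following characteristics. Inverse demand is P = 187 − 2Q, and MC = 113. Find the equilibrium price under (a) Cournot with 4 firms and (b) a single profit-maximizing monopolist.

Cournot with 4 identical firms: the symmetric best-response condition is 187 − 10q = 113. Each firm produces q = 7.4, total output Q = 29.6, price P = 127.8.
A monopolist chooses Q where MR = MC. MR = 187 − 4Q; setting this equal to 113 gives Q = 18.5 and P = 150.

Cournot: P = 127.8; Monopoly: P = 150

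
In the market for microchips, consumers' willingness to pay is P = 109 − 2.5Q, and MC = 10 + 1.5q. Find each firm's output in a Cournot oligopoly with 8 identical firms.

Cournot with 8 identical firms: the symmetric best-response condition is 109 − 22.5q = 10 + 1.5q. Each firm produces q = 4.125, total output Q = 33, price P = 26.5.

q_i = 4.125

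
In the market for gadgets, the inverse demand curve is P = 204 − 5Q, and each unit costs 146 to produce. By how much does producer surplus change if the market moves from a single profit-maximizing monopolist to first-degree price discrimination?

PS rises by 168.2

Monopoly sets MR = MC: 204 − 10Q = 146 ⇒ Q = 5.8, P = 204 − 5·5.8 = 175.
PS = (175 − 146)·5.8 = 168.2.
Under first-degree price discrimination the firm charges each unit its demand price and produces up to where P = MC, i.e. Q = 11.6. Consumer surplus is zero; producer surplus equals total surplus.
PS = ½·(204 − 146)·11.6 = 336.4.
Change in producer surplus: 336.4 − 168.2 = 168.2.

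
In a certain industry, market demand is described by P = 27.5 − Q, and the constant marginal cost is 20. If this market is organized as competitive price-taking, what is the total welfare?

Under competition P = MC = 20, so Q = (27.5 − 20)/1 = 7.5.
CS = ½·(27.5 − 20)·7.5 = 28.125; PS = (20 − 20)·7.5 = 0; TS = 28.125.

TS = 28.125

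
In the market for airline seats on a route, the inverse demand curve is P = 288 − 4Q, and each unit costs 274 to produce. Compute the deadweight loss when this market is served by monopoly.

DWL = 6.125

Competitive firms price at marginal cost: P = 274, giving Q = 3.5.
Monopoly sets MR = MC: 288 − 8Q = 274 ⇒ Q = 1.75, P = 288 − 4·1.75 = 281.
DWL is the triangle between Q = 1.75 and Q = 3.5: ½·(3.5 − 1.75)·(281 − 274) = 6.125.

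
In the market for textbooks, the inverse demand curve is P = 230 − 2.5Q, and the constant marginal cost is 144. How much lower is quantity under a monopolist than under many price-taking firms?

Competitive firms price at marginal cost: P = 144, giving Q = 34.4.
A monopolist chooses Q where MR = MC. MR = 230 − 5Q; setting this equal to 144 gives Q = 17.2 and P = 187.
Change in quantity: 17.2 − 34.4 = −17.2.

Q falls by 17.2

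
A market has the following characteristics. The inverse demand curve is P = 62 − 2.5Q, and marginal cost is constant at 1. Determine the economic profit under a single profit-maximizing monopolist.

A monopolist chooses Q where MR = MC. MR = 62 − 5Q; setting this equal to 1 gives Q = 12.2 and P = 31.5.
Profit = (31.5 − 1)·12.2 = 372.1.

Profit = 372.1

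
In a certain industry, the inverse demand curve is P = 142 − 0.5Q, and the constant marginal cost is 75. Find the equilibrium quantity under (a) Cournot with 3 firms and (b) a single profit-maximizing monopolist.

With 3 symmetric Cournot firms, each firm's FOC gives 142 − 2q = 75, so q = 33.5, Q = 3·33.5 = 100.5, and P = 91.75.
The monopolist equates marginal revenue to marginal cost: 142 − Q = 75, so Q = 67. From demand, P = 108.5.

Cournot: Q = 100.5; Monopoly: Q = 67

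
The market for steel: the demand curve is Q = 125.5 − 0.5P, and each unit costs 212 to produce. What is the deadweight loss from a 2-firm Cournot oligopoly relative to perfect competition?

Inverting demand: P = 251 − 2Q.
Competitive firms price at marginal cost: P = 212, giving Q = 19.5.
In a 2-firm Cournot equilibrium, symmetry and the first-order condition give q = (251 − 212)/(6) = 6.5. So Q = 13 and P = 225.
DWL is the triangle between Q = 13 and Q = 19.5: ½·(19.5 − 13)·(225 − 212) = 42.25.

DWL = 42.25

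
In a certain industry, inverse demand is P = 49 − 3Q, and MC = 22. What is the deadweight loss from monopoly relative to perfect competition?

Perfect competition: P = MC = 22, so 49 − 3Q = 22 and Q = 9.
The monopolist equates marginal revenue to marginal cost: 49 − 6Q = 22, so Q = 4.5. From demand, P = 35.5.
DWL is the triangle between Q = 4.5 and Q = 9: ½·(9 − 4.5)·(35.5 − 22) = 30.375.

DWL = 30.375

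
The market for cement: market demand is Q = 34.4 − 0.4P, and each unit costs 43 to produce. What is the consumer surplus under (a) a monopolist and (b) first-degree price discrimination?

Inverting demand: P = 86 − 2.5Q.
The monopolist equates marginal revenue to marginal cost: 86 − 5Q = 43, so Q = 8.6. From demand, P = 64.5.
CS = ½·(86 − 64.5)·8.6 = 92.45.
With perfect price discrimination, output is the efficient level Q = 17.2 (where demand meets MC), but every buyer pays their willingness to pay: CS = 0 and PS = total surplus.
CS = 0.

Monopoly: CS = 92.45; Perfect PD: CS = 0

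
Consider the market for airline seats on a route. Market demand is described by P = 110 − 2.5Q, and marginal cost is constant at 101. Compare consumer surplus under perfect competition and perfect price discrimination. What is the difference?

Competitive firms price at marginal cost: P = 101, giving Q = 3.6.
CS = ½·(110 − 101)·3.6 = 16.2.
Under first-degree price discrimination the firm charges each unit its demand price and produces up to where P = MC, i.e. Q = 3.6. Consumer surplus is zero; producer surplus equals total surplus.
CS = 0.
Change in consumer surplus: 0 − 16.2 = −16.2.

Consumer surplus falls by 16.2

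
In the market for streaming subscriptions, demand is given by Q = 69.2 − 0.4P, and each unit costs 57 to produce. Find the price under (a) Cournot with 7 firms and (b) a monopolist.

Cournot: P = 71.5; Monopoly: P = 115

Inverting demand: P = 173 − 2.5Q.
In a 7-firm Cournot equilibrium, symmetry and the first-order condition give q = (173 − 57)/(20) = 5.8. So Q = 40.6 and P = 71.5.
A monopolist chooses Q where MR = MC. MR = 173 − 5Q; setting this equal to 57 gives Q = 23.2 and P = 115.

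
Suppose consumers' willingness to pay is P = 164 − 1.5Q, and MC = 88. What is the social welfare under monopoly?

A monopolist chooses Q where MR = MC. MR = 164 − 3Q; setting this equal to 88 gives Q = 76/3 and P = 126.
CS = ½·(164 − 126)·76/3 = 1444/3; PS = (126 − 88)·76/3 = 2888/3; TS = 1444.

TS = 1444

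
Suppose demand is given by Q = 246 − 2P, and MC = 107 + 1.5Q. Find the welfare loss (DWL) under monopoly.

Inverting demand: P = 123 − 0.5Q.
Competitive equilibrium sets price equal to marginal cost: 123 − 0.5Q = 107 + 1.5Q, so Q = 8 and P = 119.
A monopolist chooses Q where MR = MC. MR = 123 − Q; setting this equal to 107 + 1.5Q gives Q = 6.4 and P = 119.8.
CS = ½·(123 − 119)·8 = 16; PS = (119·8 − 107·8 − ½·1.5·8²) = 48; TS = 64.
CS = ½·(123 − 119.8)·6.4 = 10.24; PS = (119.8·6.4 − 107·6.4 − ½·1.5·6.4²) = 51.2; TS = 61.44.
DWL = 64 − 61.44 = 2.56.

DWL = 2.56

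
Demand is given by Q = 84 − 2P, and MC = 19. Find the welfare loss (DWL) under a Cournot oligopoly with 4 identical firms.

DWL = 21.16

Inverting demand: P = 42 − 0.5Q.
Under competition P = MC = 19, so Q = (42 − 19)/0.5 = 46.
Cournot with 4 identical firms: the symmetric best-response condition is 42 − 2.5q = 19. Each firm produces q = 9.2, total output Q = 36.8, price P = 23.6.
DWL is the triangle between Q = 36.8 and Q = 46: ½·(46 − 36.8)·(23.6 − 19) = 21.16.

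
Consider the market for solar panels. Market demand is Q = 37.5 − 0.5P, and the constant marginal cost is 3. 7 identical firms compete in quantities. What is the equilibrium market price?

P = 12

Inverting demand: P = 75 − 2Q.
In a 7-firm Cournot equilibrium, symmetry and the first-order condition give q = (75 − 3)/(16) = 4.5. So Q = 31.5 and P = 12.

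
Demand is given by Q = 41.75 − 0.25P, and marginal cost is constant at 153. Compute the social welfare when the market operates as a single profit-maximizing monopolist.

Inverting demand: P = 167 − 4Q.
The monopolist equates marginal revenue to marginal cost: 167 − 8Q = 153, so Q = 1.75. From demand, P = 160.
CS = ½·(167 − 160)·1.75 = 6.125; PS = (160 − 153)·1.75 = 12.25; TS = 18.375.

TS = 18.375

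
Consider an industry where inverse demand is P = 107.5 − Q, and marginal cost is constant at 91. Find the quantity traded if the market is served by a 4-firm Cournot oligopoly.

Q = 13.2

Cournot with 4 identical firms: the symmetric best-response condition is 107.5 − 5q = 91. Each firm produces q = 3.3, total output Q = 13.2, price P = 94.3.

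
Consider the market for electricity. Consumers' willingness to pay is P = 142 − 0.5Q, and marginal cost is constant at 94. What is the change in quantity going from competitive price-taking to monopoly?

Quantity falls by 48

Perfect competition: P = MC = 94, so 142 − 0.5Q = 94 and Q = 96.
A monopolist chooses Q where MR = MC. MR = 142 − Q; setting this equal to 94 gives Q = 48 and P = 118.
Change in quantity: 48 − 96 = −48.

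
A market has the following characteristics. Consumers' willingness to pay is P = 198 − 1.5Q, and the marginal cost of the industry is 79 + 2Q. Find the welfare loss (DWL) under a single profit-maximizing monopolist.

DWL = 182.07

Under competition P = MC: 198 − 1.5Q = 79 + 2Q ⇒ Q = 34, P = 147.
A monopolist chooses Q where MR = MC. MR = 198 − 3Q; setting this equal to 79 + 2Q gives Q = 23.8 and P = 162.3.
CS = ½·(198 − 147)·34 = 867; PS = (147·34 − 79·34 − ½·2·34²) = 1156; TS = 2023.
CS = ½·(198 − 162.3)·23.8 = 424.83; PS = (162.3·23.8 − 79·23.8 − ½·2·23.8²) = 1416.1; TS = 1840.93.
DWL = 2023 − 1840.93 = 182.07.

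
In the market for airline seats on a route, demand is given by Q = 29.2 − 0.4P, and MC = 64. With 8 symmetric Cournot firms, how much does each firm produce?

Inverting demand: P = 73 − 2.5Q.
With 8 symmetric Cournot firms, each firm's FOC gives 73 − 22.5q = 64, so q = 0.4, Q = 8·0.4 = 3.2, and P = 65.

q_i = 0.4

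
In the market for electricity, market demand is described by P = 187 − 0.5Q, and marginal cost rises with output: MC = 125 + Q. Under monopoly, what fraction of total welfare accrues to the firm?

The monopolist equates marginal revenue to marginal cost: 187 − Q = 125 + Q, so Q = 31. From demand, P = 171.5.
CS = ½·(187 − 171.5)·31 = 240.25.
PS = P·Q − VC(Q) = 171.5·31 − (125·31 + ½·1·31²) = 961.
Share captured = PS/TS = 961/1201.25 = 0.8.

PS/TS = 0.8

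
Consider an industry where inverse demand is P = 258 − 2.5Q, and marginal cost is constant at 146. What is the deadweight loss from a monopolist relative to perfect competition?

Perfect competition: P = MC = 146, so 258 − 2.5Q = 146 and Q = 44.8.
Monopoly sets MR = MC: 258 − 5Q = 146 ⇒ Q = 22.4, P = 258 − 2.5·22.4 = 202.
DWL is the triangle between Q = 22.4 and Q = 44.8: ½·(44.8 − 22.4)·(202 − 146) = 627.2.

DWL = 627.2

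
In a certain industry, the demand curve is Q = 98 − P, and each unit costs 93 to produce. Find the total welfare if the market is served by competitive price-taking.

Inverting demand: P = 98 − Q.
Under competition P = MC = 93, so Q = (98 − 93)/1 = 5.
CS = ½·(98 − 93)·5 = 12.5; PS = (93 − 93)·5 = 0; TS = 12.5.

TS = 12.5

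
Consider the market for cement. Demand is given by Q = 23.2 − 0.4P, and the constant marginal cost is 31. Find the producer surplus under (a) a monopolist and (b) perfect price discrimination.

Inverting demand: P = 58 − 2.5Q.
Monopoly sets MR = MC: 58 − 5Q = 31 ⇒ Q = 5.4, P = 58 − 2.5·5.4 = 44.5.
PS = (44.5 − 31)·5.4 = 72.9.
Under first-degree price discrimination the firm charges each unit its demand price and produces up to where P = MC, i.e. Q = 10.8. Consumer surplus is zero; producer surplus equals total surplus.
PS = ½·(58 − 31)·10.8 = 145.8.

Monopoly: PS = 72.9; Perfect PD: PS = 145.8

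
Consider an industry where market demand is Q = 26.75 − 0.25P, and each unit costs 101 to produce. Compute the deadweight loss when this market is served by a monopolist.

Inverting demand: P = 107 − 4Q.
Perfect competition: P = MC = 101, so 107 − 4Q = 101 and Q = 1.5.
The monopolist equates marginal revenue to marginal cost: 107 − 8Q = 101, so Q = 0.75. From demand, P = 104.
DWL is the triangle between Q = 0.75 and Q = 1.5: ½·(1.5 − 0.75)·(104 − 101) = 1.125.

DWL = 1.125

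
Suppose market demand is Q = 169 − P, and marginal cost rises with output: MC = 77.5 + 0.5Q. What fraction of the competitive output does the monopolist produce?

Inverting demand: P = 169 − Q.
Monopoly sets MR = MC: 169 − 2Q = 77.5 + 0.5Q ⇒ Q = 36.6, P = 169 − 36.6 = 132.4.
Competitive equilibrium sets price equal to marginal cost: 169 − Q = 77.5 + 0.5Q, so Q = 61 and P = 108.
Ratio Q_m/Q_c = 36.6/61 = 0.6.

Q_m/Q_c = 0.6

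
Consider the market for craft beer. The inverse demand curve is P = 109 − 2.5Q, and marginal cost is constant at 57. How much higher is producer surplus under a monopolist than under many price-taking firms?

Producer surplus rises by 270.4

Perfect competition: P = MC = 57, so 109 − 2.5Q = 57 and Q = 20.8.
PS = (57 − 57)·20.8 = 0.
A monopolist chooses Q where MR = MC. MR = 109 − 5Q; setting this equal to 57 gives Q = 10.4 and P = 83.
PS = (83 − 57)·10.4 = 270.4.
Change in producer surplus: 270.4 − 0 = 270.4.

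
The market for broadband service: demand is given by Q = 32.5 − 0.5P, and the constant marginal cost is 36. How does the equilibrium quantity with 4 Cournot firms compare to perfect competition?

Cournot: Q = 11.6; Competition: Q = 14.5

Inverting demand: P = 65 − 2Q.
Cournot with 4 identical firms: the symmetric best-response condition is 65 − 10q = 36. Each firm produces q = 2.9, total output Q = 11.6, price P = 41.8.
Competitive firms price at marginal cost: P = 36, giving Q = 14.5.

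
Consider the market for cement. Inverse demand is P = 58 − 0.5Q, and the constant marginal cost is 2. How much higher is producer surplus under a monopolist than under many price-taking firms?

Competitive firms price at marginal cost: P = 2, giving Q = 112.
PS = (2 − 2)·112 = 0.
A monopolist chooses Q where MR = MC. MR = 58 − Q; setting this equal to 2 gives Q = 56 and P = 30.
PS = (30 − 2)·56 = 1568.
Change in producer surplus: 1568 − 0 = 1568.

PS rises by 1568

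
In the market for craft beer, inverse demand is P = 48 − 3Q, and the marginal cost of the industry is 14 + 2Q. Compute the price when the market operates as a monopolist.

A monopolist chooses Q where MR = MC. MR = 48 − 6Q; setting this equal to 14 + 2Q gives Q = 4.25 and P = 35.25.

P = 35.25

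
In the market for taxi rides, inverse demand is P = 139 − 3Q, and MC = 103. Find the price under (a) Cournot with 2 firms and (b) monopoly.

Cournot: P = 115; Monopoly: P = 121

In a 2-firm Cournot equilibrium, symmetry and the first-order condition give q = (139 − 103)/(9) = 4. So Q = 8 and P = 115.
A monopolist chooses Q where MR = MC. MR = 139 − 6Q; setting this equal to 103 gives Q = 6 and P = 121.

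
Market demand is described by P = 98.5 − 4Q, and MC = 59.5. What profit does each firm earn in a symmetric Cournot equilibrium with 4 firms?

π_i = 15.21

In a 4-firm Cournot equilibrium, symmetry and the first-order condition give q = (98.5 − 59.5)/(20) = 1.95. So Q = 7.8 and P = 67.3.
Each firm's profit = (67.3 − 59.5)·1.95 = 15.21.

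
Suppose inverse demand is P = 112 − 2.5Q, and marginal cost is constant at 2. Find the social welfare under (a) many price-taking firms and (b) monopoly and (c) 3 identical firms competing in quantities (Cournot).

Under competition P = MC = 2, so Q = (112 − 2)/2.5 = 44.
CS = ½·(112 − 2)·44 = 2420; PS = (2 − 2)·44 = 0; TS = 2420.
A monopolist chooses Q where MR = MC. MR = 112 − 5Q; setting this equal to 2 gives Q = 22 and P = 57.
CS = ½·(112 − 57)·22 = 605; PS = (57 − 2)·22 = 1210; TS = 1815.
With 3 symmetric Cournot firms, each firm's FOC gives 112 − 10q = 2, so q = 11, Q = 3·11 = 33, and P = 29.5.
CS = ½·(112 − 29.5)·33 = 1361.25; PS = (29.5 − 2)·33 = 907.5; TS = 2268.75.

Competition: TS = 2420; Monopoly: TS = 1815; Cournot: TS = 2268.75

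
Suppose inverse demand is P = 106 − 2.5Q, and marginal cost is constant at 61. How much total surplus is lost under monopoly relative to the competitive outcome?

Under competition P = MC = 61, so Q = (106 − 61)/2.5 = 18.
Monopoly sets MR = MC: 106 − 5Q = 61 ⇒ Q = 9, P = 106 − 2.5·9 = 83.5.
DWL is the triangle between Q = 9 and Q = 18: ½·(18 − 9)·(83.5 − 61) = 101.25.

DWL = 101.25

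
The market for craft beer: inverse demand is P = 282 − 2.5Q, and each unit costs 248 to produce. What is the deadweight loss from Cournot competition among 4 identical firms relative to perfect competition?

DWL = 9.248

Perfect competition: P = MC = 248, so 282 − 2.5Q = 248 and Q = 13.6.
In a 4-firm Cournot equilibrium, symmetry and the first-order condition give q = (282 − 248)/(12.5) = 2.72. So Q = 10.88 and P = 254.8.
DWL is the triangle between Q = 10.88 and Q = 13.6: ½·(13.6 − 10.88)·(254.8 − 248) = 9.248.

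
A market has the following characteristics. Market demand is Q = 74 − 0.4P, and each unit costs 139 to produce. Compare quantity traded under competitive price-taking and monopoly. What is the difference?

Inverting demand: P = 185 − 2.5Q.
Perfect competition: P = MC = 139, so 185 − 2.5Q = 139 and Q = 18.4.
The monopolist equates marginal revenue to marginal cost: 185 − 5Q = 139, so Q = 9.2. From demand, P = 162.
Change in quantity traded: 9.2 − 18.4 = −9.2.

Q falls by 9.2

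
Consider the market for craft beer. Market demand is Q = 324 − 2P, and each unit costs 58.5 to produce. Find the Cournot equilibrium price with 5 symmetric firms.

Inverting demand: P = 162 − 0.5Q.
With 5 symmetric Cournot firms, each firm's FOC gives 162 − 3q = 58.5, so q = 34.5, Q = 5·34.5 = 172.5, and P = 75.75.

P = 75.75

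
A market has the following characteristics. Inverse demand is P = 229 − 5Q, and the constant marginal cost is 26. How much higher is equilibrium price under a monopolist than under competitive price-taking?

P rises by 101.5

Under competition P = MC = 26, so Q = (229 − 26)/5 = 40.6.
The monopolist equates marginal revenue to marginal cost: 229 − 10Q = 26, so Q = 20.3. From demand, P = 127.5.
Change in equilibrium price: 127.5 − 26 = 101.5.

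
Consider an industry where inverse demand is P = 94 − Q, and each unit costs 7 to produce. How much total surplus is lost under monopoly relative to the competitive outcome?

Perfect competition: P = MC = 7, so 94 − Q = 7 and Q = 87.
Monopoly sets MR = MC: 94 − 2Q = 7 ⇒ Q = 43.5, P = 94 − 43.5 = 50.5.
DWL is the triangle between Q = 43.5 and Q = 87: ½·(87 − 43.5)·(50.5 − 7) = 946.125.

DWL = 946.125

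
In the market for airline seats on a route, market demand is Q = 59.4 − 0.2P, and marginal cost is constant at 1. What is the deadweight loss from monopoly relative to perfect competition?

Inverting demand: P = 297 − 5Q.
Competitive firms price at marginal cost: P = 1, giving Q = 59.2.
A monopolist chooses Q where MR = MC. MR = 297 − 10Q; setting this equal to 1 gives Q = 29.6 and P = 149.
DWL is the triangle between Q = 29.6 and Q = 59.2: ½·(59.2 − 29.6)·(149 − 1) = 2190.4.

DWL = 2190.4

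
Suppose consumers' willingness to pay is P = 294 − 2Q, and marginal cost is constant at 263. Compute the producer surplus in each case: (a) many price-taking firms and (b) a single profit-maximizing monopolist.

Competitive firms price at marginal cost: P = 263, giving Q = 15.5.
PS = (263 − 263)·15.5 = 0.
Monopoly sets MR = MC: 294 − 4Q = 263 ⇒ Q = 7.75, P = 294 − 2·7.75 = 278.5.
PS = (278.5 − 263)·7.75 = 120.125.

Competition: PS = 0; Monopoly: PS = 120.125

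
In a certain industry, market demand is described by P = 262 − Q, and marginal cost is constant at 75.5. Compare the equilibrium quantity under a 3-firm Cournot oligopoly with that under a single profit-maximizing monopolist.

Cournot: Q = 139.875; Monopoly: Q = 93.25

Cournot with 3 identical firms: the symmetric best-response condition is 262 − 4q = 75.5. Each firm produces q = 46.625, total output Q = 139.875, price P = 122.125.
Monopoly sets MR = MC: 262 − 2Q = 75.5 ⇒ Q = 93.25, P = 262 − 93.25 = 168.75.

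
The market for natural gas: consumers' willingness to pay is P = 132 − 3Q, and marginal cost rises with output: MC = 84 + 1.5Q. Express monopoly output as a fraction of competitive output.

Q_m/Q_c = 0.6

The monopolist equates marginal revenue to marginal cost: 132 − 6Q = 84 + 1.5Q, so Q = 6.4. From demand, P = 112.8.
Competitive equilibrium sets price equal to marginal cost: 132 − 3Q = 84 + 1.5Q, so Q = 32/3 and P = 100.
Ratio Q_m/Q_c = 6.4/(32/3) = 0.6.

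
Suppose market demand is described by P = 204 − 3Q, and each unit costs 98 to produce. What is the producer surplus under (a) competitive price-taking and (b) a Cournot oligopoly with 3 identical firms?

Competitive firms price at marginal cost: P = 98, giving Q = 106/3.
PS = (98 − 98)·106/3 = 0.
In a 3-firm Cournot equilibrium, symmetry and the first-order condition give q = (204 − 98)/(12) = 53/6. So Q = 26.5 and P = 124.5.
PS = (124.5 − 98)·26.5 = 702.25.

Competition: PS = 0; Cournot: PS = 702.25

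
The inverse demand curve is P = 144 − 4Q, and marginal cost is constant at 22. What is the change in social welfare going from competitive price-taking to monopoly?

Under competition P = MC = 22, so Q = (144 − 22)/4 = 30.5.
CS = ½·(144 − 22)·30.5 = 1860.5; PS = (22 − 22)·30.5 = 0; TS = 1860.5.
The monopolist equates marginal revenue to marginal cost: 144 − 8Q = 22, so Q = 15.25. From demand, P = 83.
CS = ½·(144 − 83)·15.25 = 465.125; PS = (83 − 22)·15.25 = 930.25; TS = 1395.375.
Change in social welfare: 1395.375 − 1860.5 = −465.125.

TS falls by 465.125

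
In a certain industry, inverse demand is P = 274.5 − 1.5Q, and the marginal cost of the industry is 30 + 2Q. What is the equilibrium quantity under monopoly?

The monopolist equates marginal revenue to marginal cost: 274.5 − 3Q = 30 + 2Q, so Q = 48.9. From demand, P = 201.15.

Q = 48.9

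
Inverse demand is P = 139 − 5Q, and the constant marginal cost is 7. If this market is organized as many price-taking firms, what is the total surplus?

Competitive firms price at marginal cost: P = 7, giving Q = 26.4.
CS = ½·(139 − 7)·26.4 = 1742.4; PS = (7 − 7)·26.4 = 0; TS = 1742.4.

TS = 1742.4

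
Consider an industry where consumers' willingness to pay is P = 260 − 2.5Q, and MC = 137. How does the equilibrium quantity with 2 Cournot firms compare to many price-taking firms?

Cournot with 2 identical firms: the symmetric best-response condition is 260 − 7.5q = 137. Each firm produces q = 16.4, total output Q = 32.8, price P = 178.
Under competition P = MC = 137, so Q = (260 − 137)/2.5 = 49.2.

Cournot: Q = 32.8; Competition: Q = 49.2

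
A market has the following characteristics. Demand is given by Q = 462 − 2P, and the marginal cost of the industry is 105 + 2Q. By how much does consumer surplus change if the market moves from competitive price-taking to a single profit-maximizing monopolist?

Inverting demand: P = 231 − 0.5Q.
Competitive equilibrium sets price equal to marginal cost: 231 − 0.5Q = 105 + 2Q, so Q = 50.4 and P = 205.8.
CS = ½·(231 − 205.8)·50.4 = 635.04.
The monopolist equates marginal revenue to marginal cost: 231 − Q = 105 + 2Q, so Q = 42. From demand, P = 210.
CS = ½·(231 − 210)·42 = 441.
Change in consumer surplus: 441 − 635.04 = −194.04.

CS falls by 194.04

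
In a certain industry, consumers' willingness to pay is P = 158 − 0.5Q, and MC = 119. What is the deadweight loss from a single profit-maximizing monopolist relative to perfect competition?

Under competition P = MC = 119, so Q = (158 − 119)/0.5 = 78.
The monopolist equates marginal revenue to marginal cost: 158 − Q = 119, so Q = 39. From demand, P = 138.5.
DWL is the triangle between Q = 39 and Q = 78: ½·(78 − 39)·(138.5 − 119) = 380.25.

DWL = 380.25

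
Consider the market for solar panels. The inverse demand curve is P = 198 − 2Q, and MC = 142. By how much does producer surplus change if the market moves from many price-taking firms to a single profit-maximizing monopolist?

Perfect competition: P = MC = 142, so 198 − 2Q = 142 and Q = 28.
PS = (142 − 142)·28 = 0.
Monopoly sets MR = MC: 198 − 4Q = 142 ⇒ Q = 14, P = 198 − 2·14 = 170.
PS = (170 − 142)·14 = 392.
Change in producer surplus: 392 − 0 = 392.

Producer surplus rises by 392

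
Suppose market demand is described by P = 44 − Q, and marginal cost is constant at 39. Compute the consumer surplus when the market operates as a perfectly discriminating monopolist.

CS = 0

With perfect price discrimination, output is the efficient level Q = 5 (where demand meets MC), but every buyer pays their willingness to pay: CS = 0 and PS = total surplus.
CS = 0.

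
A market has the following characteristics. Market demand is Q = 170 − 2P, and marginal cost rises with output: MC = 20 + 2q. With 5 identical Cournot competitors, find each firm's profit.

π_i = 253.5

Inverting demand: P = 85 − 0.5Q.
Cournot with 5 identical firms: the symmetric best-response condition is 85 − 3q = 20 + 2q. Each firm produces q = 13, total output Q = 65, price P = 52.5.
Each firm's profit = 52.5·13 − (20·13 + ½·2·13²) = 253.5.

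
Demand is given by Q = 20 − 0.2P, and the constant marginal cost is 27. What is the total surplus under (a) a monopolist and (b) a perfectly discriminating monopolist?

Monopoly: TS = 399.675; Perfect PD: TS = 532.9

Inverting demand: P = 100 − 5Q.
Monopoly sets MR = MC: 100 − 10Q = 27 ⇒ Q = 7.3, P = 100 − 5·7.3 = 63.5.
CS = ½·(100 − 63.5)·7.3 = 133.225; PS = (63.5 − 27)·7.3 = 266.45; TS = 399.675.
With perfect price discrimination, output is the efficient level Q = 14.6 (where demand meets MC), but every buyer pays their willingness to pay: CS = 0 and PS = total surplus.
TS = 532.9 (equal to competitive TS).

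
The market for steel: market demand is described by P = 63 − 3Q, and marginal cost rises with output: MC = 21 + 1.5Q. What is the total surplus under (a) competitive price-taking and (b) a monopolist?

Competitive equilibrium sets price equal to marginal cost: 63 − 3Q = 21 + 1.5Q, so Q = 28/3 and P = 35.
CS = ½·(63 − 35)·28/3 = 392/3; PS = (35·28/3 − 21·28/3 − ½·1.5·(28/3)²) = 196/3; TS = 196.
Monopoly sets MR = MC: 63 − 6Q = 21 + 1.5Q ⇒ Q = 5.6, P = 63 − 3·5.6 = 46.2.
CS = ½·(63 − 46.2)·5.6 = 47.04; PS = (46.2·5.6 − 21·5.6 − ½·1.5·5.6²) = 117.6; TS = 164.64.

Competition: TS = 196; Monopoly: TS = 164.64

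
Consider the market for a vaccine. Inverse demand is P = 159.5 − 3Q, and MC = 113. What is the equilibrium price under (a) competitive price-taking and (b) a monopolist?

Under competition P = MC = 113, so Q = (159.5 − 113)/3 = 15.5.
Monopoly sets MR = MC: 159.5 − 6Q = 113 ⇒ Q = 7.75, P = 159.5 − 3·7.75 = 136.25.

Competition: P = 113; Monopoly: P = 136.25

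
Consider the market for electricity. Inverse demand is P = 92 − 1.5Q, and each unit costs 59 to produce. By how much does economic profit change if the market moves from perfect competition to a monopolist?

Perfect competition: P = MC = 59, so 92 − 1.5Q = 59 and Q = 22.
Profit = (59 − 59)·22 = 0.
A monopolist chooses Q where MR = MC. MR = 92 − 3Q; setting this equal to 59 gives Q = 11 and P = 75.5.
Profit = (75.5 − 59)·11 = 181.5.
Change in economic profit: 181.5 − 0 = 181.5.

Economic profit rises by 181.5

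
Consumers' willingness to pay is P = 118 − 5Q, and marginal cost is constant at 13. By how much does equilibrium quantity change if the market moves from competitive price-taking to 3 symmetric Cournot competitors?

Under competition P = MC = 13, so Q = (118 − 13)/5 = 21.
In a 3-firm Cournot equilibrium, symmetry and the first-order condition give q = (118 − 13)/(20) = 5.25. So Q = 15.75 and P = 39.25.
Change in equilibrium quantity: 15.75 − 21 = −5.25.

Equilibrium quantity falls by 5.25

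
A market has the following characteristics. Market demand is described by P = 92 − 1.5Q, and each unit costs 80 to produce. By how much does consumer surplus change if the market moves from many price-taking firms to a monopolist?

CS falls by 36

Perfect competition: P = MC = 80, so 92 − 1.5Q = 80 and Q = 8.
CS = ½·(92 − 80)·8 = 48.
A monopolist chooses Q where MR = MC. MR = 92 − 3Q; setting this equal to 80 gives Q = 4 and P = 86.
CS = ½·(92 − 86)·4 = 12.
Change in consumer surplus: 12 − 48 = −36.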